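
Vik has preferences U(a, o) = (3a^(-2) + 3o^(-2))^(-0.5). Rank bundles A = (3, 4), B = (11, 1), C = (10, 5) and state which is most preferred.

Evaluate utility at each bundle:
U(A) = 1.386.
U(B) = 0.575.
U(C) = 2.582.
Highest utility is C, so C ≻ A ≻ B.

Bundle C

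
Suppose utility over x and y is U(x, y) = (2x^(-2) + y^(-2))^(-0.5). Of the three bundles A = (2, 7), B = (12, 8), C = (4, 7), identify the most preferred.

Evaluate utility at each bundle:
U(A) = 1.386.
U(B) = 5.821.
U(C) = 2.622.
Highest utility is B, so B ≻ C ≻ A.

Bundle B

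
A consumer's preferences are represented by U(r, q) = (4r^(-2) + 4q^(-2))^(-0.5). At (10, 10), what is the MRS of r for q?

MRS = 1

For CES with ρ = -2, MRS = (q/r)^3.
At (10, 10): MRS = 1.
So at (10, 10) the consumer would give up 1 units of q for one more unit of r.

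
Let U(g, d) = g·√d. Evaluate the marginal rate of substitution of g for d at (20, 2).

MU_g = √d and MU_d = 0.5·g·d^(-0.5).
MRS = MU_g/MU_d = (2)·d/g.
At (20, 2): MRS = 0.2.
So at (20, 2) the consumer would give up 0.2 units of d for one more unit of g.

MRS = 0.2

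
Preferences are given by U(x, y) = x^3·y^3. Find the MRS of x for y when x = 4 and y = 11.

MU_x = 3·x^2·y^3 and MU_y = 3·x^3·y^2.
MRS = MU_x/MU_y = y/x.
At (4, 11): MRS = 2.75.
That is, one extra unit of x is worth 2.75 units of y at the margin.

MRS = 2.75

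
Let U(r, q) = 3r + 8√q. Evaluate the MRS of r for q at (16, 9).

MU_r = 3, MU_q = 8/(2√q).
MRS = 3 ÷ (8/(2√q)).
At (16, 9): MRS = 2.25.
So at (16, 9) the consumer would give up 2.25 units of q for one more unit of r.

MRS = 2.25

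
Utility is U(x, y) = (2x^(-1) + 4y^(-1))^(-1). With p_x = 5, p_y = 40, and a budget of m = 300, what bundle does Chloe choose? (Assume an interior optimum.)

x* = 12, y* = 6

For CES with ρ = -1, MRS = (2/4)·(y/x)^2.
Tangency: set MRS = p_x/p_y = 5/40 = 0.125.
So (y/x)^2 = 0.25; taking the square root, y/x = 0.5, i.e. y = 0.5·x.
Substitute into the budget 5·x + 40·y = 300: 25·x = 300, so x* = 12 and y* = 0.5·12 = 6.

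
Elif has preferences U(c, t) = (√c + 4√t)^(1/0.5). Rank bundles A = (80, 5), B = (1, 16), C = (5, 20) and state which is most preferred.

Evaluate utility at each bundle:
U(A) = 320.000.
U(B) = 289.000.
U(C) = 405.000.
Highest utility is C, so C ≻ A ≻ B.

Bundle C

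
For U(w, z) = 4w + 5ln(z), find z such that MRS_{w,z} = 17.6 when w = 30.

MU_w = 4, MU_z = 5/z.
MRS = 4 ÷ (5/z).
MRS depends only on z: 0.8·z = 17.6 ⇒ z = 17.6/0.8 = 22.

z = 22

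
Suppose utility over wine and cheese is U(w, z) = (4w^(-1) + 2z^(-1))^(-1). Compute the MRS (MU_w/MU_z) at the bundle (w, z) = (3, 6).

For CES with ρ = -1, MRS = (4/2)·(z/w)^2.
At (3, 6): MRS = 8.
So at (3, 6) the consumer would give up 8 units of z for one more unit of w.

MRS = 8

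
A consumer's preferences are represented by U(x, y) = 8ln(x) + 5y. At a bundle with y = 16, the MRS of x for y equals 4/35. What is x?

x = 14

MU_x = 8/x, MU_y = 5.
MRS = 8/x ÷ 5.
MRS depends only on x: 1.6/x = 4/35 ⇒ x = 1.6/(4/35) = 14.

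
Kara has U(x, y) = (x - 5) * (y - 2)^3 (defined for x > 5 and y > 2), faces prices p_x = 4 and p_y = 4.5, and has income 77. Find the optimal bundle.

x* = 8, y* = 10

MU_x = (y−2)^3, MU_y = 3·(x−5)·(y−2)^2.
MRS = (1/3)·(y−2)/(x−5).
Tangency: set MRS = p_x/p_y = 4/4.5 = 8/9.
So (1/3)·(y − 2)/(x − 5) = 8/9, i.e. (y − 2) = (8/3)·(x − 5).
Rewrite the budget in excess-of-subsistence terms: 4·(x − 5) + 4.5·(y − 2) = 77 − 4·5 − 4.5·2 = 48.
Substituting, 16·(x − 5) = 48, so x − 5 = 3 and x* = 8.
Then y − 2 = (8/3)·3 = 8, so y* = 10.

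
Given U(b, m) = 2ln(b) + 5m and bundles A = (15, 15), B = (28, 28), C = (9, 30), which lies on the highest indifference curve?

Evaluate utility at each bundle:
U(A) = 80.416.
U(B) = 146.664.
U(C) = 154.394.
Highest utility is C, so C ≻ B ≻ A.

Bundle C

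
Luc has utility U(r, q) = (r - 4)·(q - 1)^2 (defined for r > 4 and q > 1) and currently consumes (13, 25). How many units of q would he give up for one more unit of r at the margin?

MU_r = (q−1)^2, MU_q = 2·(r−4)·(q−1).
MRS = (1/2)·(q−1)/(r−4).
At (13, 25): MRS = 4/3.
That is, one extra unit of r is worth 4/3 units of q at the margin.

MRS = 4/3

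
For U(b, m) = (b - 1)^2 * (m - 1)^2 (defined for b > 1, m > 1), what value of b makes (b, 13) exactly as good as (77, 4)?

U(77, 4) = 51984.
Set U(b, 13) = 51984 and solve.
With m = 13: (13 − 1)^2 = 144, so (b − 1)^2 = 51984/144 = 361.
Taking the square root (with b > 1): b − 1 = 19, so b = 20.
Check: U(20, 13) = 51984.

b = 20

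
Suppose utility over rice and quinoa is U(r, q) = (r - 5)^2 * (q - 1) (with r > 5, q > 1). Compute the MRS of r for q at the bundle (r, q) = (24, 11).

MRS = 20/19

MU_r = 2·(r−5)·(q−1), MU_q = (r−5)^2.
MRS = (2/1)·(q−1)/(r−5).
At (24, 11): MRS = 20/19.
The indifference curve has slope −20/19 at this bundle.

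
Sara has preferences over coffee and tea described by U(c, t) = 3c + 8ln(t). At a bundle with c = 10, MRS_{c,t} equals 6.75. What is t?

t = 18

MU_c = 3, MU_t = 8/t.
MRS = 3 ÷ (8/t).
MRS depends only on t: 0.375·t = 6.75 ⇒ t = 6.75/0.375 = 18.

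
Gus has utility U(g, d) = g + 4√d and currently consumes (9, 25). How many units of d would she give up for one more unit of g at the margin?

MRS = 2.5

MU_g = 1, MU_d = 4/(2√d).
MRS = 1 ÷ (4/(2√d)).
At (9, 25): MRS = 2.5.
So at (9, 25) the consumer would give up 2.5 units of d for one more unit of g.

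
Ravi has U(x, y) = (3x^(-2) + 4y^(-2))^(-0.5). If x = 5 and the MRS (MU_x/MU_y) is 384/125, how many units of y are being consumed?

For CES with ρ = -2, MRS = (3/4)·(y/x)^3.
Setting (3/4)·(y/5)^3 = 384/125 gives (y/5)^3 = 512/125, so y/5 = 1.6 and y = 8.

y = 8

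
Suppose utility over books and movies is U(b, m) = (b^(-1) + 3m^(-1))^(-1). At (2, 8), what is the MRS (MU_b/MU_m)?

MRS = 16/3

For CES with ρ = -1, MRS = (1/3)·(m/b)^2.
At (2, 8): MRS = 16/3.
The indifference curve has slope −16/3 at this bundle.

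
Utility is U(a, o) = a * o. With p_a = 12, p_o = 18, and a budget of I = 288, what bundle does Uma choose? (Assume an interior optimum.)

MU_a = o and MU_o = a.
MRS = MU_a/MU_o = o/a.
Tangency: set MRS = p_a/p_o = 12/18 = 2/3.
So o/a = 2/3, i.e. o = (2/3)·a.
Substitute into the budget 12·a + 18·o = 288: 24·a = 288, so a* = 12.
Then o* = (2/3)·12 = 8.

a* = 12, o* = 8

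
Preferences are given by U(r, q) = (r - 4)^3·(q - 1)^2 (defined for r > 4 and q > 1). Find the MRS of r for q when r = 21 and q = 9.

MU_r = 3·(r−4)^2·(q−1)^2, MU_q = 2·(r−4)^3·(q−1).
MRS = (3/2)·(q−1)/(r−4).
At (21, 9): MRS = 12/17.
The indifference curve has slope −12/17 at this bundle.

MRS = 12/17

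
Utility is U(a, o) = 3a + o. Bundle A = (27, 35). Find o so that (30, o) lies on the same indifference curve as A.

o = 26

U(27, 35) = 116.
Set U(30, o) = 116 and solve.
3·30 + o = 116 ⇒ o = 26 ⇒ o = 26.
Check: U(30, 26) = 116.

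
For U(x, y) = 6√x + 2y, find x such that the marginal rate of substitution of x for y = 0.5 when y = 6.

x = 9

MU_x = 6/(2√x), MU_y = 2.
MRS = 6/(2√x) ÷ 2.
MRS depends only on x: 1.5/√x = 0.5 ⇒ √x = 1.5/0.5 = 3 ⇒ x = 9.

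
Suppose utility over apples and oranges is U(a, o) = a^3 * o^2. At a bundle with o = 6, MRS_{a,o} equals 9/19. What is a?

MU_a = 3·a^2·o^2 and MU_o = 2·a^3·o.
MRS = MU_a/MU_o = (3/2)·o/a.
Substitute o = 6: MRS = 9/a. Setting 9/a = 9/19 gives a = 9/(9/19) = 19.

a = 19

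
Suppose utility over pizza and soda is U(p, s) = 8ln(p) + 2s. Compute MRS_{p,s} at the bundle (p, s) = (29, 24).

MU_p = 8/p, MU_s = 2.
MRS = 8/p ÷ 2.
At (29, 24): MRS = 4/29.
That is, one extra unit of p is worth 4/29 units of s at the margin.

MRS = 4/29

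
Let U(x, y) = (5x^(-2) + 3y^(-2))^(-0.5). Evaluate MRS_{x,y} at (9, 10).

For CES with ρ = -2, MRS = (5/3)·(y/x)^3.
At (9, 10): MRS = 5000/2187.
The indifference curve has slope −5000/2187 at this bundle.

MRS = 5000/2187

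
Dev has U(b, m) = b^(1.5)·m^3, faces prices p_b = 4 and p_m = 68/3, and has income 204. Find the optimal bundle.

b* = 17, m* = 6

MU_b = 1.5·√b·m^3 and MU_m = 3·b^(1.5)·m^2.
MRS = MU_b/MU_m = (0.5)·m/b.
Tangency: set MRS = p_b/p_m = 4/(68/3) = 3/17.
So (0.5)·m/b = 3/17, i.e. m = (6/17)·b.
Substitute into the budget 4·b + (68/3)·m = 204: 12·b = 204, so b* = 17.
Then m* = (6/17)·17 = 6.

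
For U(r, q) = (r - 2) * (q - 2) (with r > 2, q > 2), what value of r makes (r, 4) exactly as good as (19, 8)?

r = 53

U(19, 8) = 102.
Set U(r, 4) = 102 and solve.
With q = 4: (4 − 2) = 2, so (r − 2) = 102/2 = 51.
So r = 2 + 51 = 53.
Check: U(53, 4) = 102.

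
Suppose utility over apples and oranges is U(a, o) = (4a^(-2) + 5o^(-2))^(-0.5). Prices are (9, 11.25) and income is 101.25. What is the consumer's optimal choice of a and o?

For CES with ρ = -2, MRS = (4/5)·(o/a)^3.
Tangency: set MRS = p_a/p_o = 9/11.25 = 0.8.
So (o/a)^3 = 1; taking the cube root, o/a = 1, i.e. o = a.
Substitute into the budget 9·a + 11.25·o = 101.25: 20.25·a = 101.25, so a* = 5 and o* = 5.

a* = 5, o* = 5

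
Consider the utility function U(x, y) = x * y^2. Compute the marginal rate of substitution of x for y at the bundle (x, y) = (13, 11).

MRS = 11/26

MU_x = y^2 and MU_y = 2·x·y.
MRS = MU_x/MU_y = (1/2)·y/x.
At (13, 11): MRS = 11/26.
So at (13, 11) the consumer would give up 11/26 units of y for one more unit of x.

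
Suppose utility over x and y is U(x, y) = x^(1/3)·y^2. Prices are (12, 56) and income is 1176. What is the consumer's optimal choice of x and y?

x* = 14, y* = 18

MU_x = 1/3·x^(-2/3)·y^2 and MU_y = 2·x^(1/3)·y.
MRS = MU_x/MU_y = (1/6)·y/x.
Tangency: set MRS = p_x/p_y = 12/56 = 3/14.
So (1/6)·y/x = 3/14, i.e. y = (9/7)·x.
Substitute into the budget 12·x + 56·y = 1176: 84·x = 1176, so x* = 14.
Then y* = (9/7)·14 = 18.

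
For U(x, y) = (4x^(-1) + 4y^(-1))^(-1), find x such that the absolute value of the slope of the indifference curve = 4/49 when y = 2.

For CES with ρ = -1, MRS = (y/x)^2.
Setting (2/x)^2 = 4/49 gives 2/x = 2/7 and x = 7.

x = 7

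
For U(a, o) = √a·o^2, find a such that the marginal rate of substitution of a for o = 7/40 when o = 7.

a = 10

MU_a = 0.5·a^(-0.5)·o^2 and MU_o = 2·√a·o.
MRS = MU_a/MU_o = (0.25)·o/a.
Substitute o = 7: MRS = 1.75/a. Setting 1.75/a = 7/40 gives a = 1.75/(7/40) = 10.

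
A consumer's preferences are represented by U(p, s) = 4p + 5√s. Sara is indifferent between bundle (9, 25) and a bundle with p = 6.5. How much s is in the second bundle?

U(9, 25) = 61.
Set U(6.5, s) = 61 and solve.
With p = 6.5: 5√s = 61 − 4·6.5 = 35, so √s = 7 and s = 49.
Check: U(6.5, 49) = 61.

s = 49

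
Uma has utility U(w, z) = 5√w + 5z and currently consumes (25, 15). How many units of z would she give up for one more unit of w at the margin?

MRS = 0.1

MU_w = 5/(2√w), MU_z = 5.
MRS = 5/(2√w) ÷ 5.
At (25, 15): MRS = 0.1.
So at (25, 15) the consumer would give up 0.1 units of z for one more unit of w.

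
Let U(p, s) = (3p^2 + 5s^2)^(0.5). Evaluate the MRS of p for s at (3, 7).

MRS = 9/35

For CES with ρ = 2, MRS = (3/5)·(s/p)^(-1).
At (3, 7): MRS = 9/35.
That is, one extra unit of p is worth 9/35 units of s at the margin.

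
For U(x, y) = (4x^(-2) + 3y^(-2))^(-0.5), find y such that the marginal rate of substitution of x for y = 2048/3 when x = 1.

For CES with ρ = -2, MRS = (4/3)·(y/x)^3.
Setting (4/3)·(y/1)^3 = 2048/3 gives (y/1)^3 = 512, so y/1 = 8 and y = 8.

y = 8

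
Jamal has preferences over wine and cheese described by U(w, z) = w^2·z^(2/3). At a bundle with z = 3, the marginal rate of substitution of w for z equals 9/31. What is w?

w = 31

MU_w = 2·w·z^(2/3) and MU_z = 2/3·w^2·z^(-1/3).
MRS = MU_w/MU_z = (3)·z/w.
Substitute z = 3: MRS = 9/w. Setting 9/w = 9/31 gives w = 9/(9/31) = 31.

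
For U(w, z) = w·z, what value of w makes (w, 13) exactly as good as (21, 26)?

U(21, 26) = 546.
Set U(w, 13) = 546 and solve.
With z = 13: w = 546/13 = 42.
Check: U(42, 13) = 546.

w = 42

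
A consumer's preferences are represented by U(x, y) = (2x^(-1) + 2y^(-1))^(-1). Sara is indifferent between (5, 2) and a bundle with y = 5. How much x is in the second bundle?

x = 2

U depends on (x, y) only through S = 2x^(-1) + 2y^(-1), so equal utility means equal S. At (5, 2): S = 1.4.
With y = 5: 2·5^(-1) = 0.4, so 2x^(-1) = 1.4 − 0.4 = 1, i.e. x^(-1) = 0.5.
Hence x = 1/0.5 = 2.
Check: U(2, 5) = 0.7143.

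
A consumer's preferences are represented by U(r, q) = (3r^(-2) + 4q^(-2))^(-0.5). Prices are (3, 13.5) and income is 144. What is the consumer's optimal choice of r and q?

r* = 12, q* = 8

For CES with ρ = -2, MRS = (3/4)·(q/r)^3.
Tangency: set MRS = p_r/p_q = 3/13.5 = 2/9.
So (q/r)^3 = 8/27; taking the cube root, q/r = 2/3, i.e. q = (2/3)·r.
Substitute into the budget 3·r + 13.5·q = 144: 12·r = 144, so r* = 12 and q* = (2/3)·12 = 8.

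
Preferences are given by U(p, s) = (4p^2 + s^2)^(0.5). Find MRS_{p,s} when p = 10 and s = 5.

For CES with ρ = 2, MRS = (4/1)·(s/p)^(-1).
At (10, 5): MRS = 8.
The indifference curve has slope −8 at this bundle.

MRS = 8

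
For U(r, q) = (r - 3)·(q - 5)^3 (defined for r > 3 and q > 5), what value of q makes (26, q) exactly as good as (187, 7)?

U(187, 7) = 1472.
Set U(26, q) = 1472 and solve.
With r = 26: (26 − 3) = 23, so (q − 5)^3 = 1472/23 = 64.
Taking the cube root (with q > 5): q − 5 = 4, so q = 9.
Check: U(26, 9) = 1472.

q = 9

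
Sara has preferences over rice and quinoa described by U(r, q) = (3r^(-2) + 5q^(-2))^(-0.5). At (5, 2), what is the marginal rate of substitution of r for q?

For CES with ρ = -2, MRS = (3/5)·(q/r)^3.
At (5, 2): MRS = 24/625.
So at (5, 2) the consumer would give up 24/625 units of q for one more unit of r.

MRS = 24/625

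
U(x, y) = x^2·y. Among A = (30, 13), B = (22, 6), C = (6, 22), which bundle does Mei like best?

Evaluate utility at each bundle:
U(A) = 11700.
U(B) = 2904.
U(C) = 792.
Highest utility is A, so A ≻ B ≻ C.

Bundle A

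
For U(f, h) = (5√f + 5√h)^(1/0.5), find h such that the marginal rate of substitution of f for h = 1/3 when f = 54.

For CES with ρ = 0.5, MRS = √(h/f).
Setting √(h/54) = 1/3 gives h/54 = 1/9 and h = 6.

h = 6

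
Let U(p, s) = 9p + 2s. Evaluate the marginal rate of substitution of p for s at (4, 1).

MRS = 4.5

MU_p = 9, MU_s = 2, so MRS = 9/2 = 4.5 at every bundle.
At (4, 1): MRS = 4.5.
So at (4, 1) the consumer would give up 4.5 units of s for one more unit of p.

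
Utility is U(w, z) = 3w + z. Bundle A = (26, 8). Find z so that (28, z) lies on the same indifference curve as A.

U(26, 8) = 86.
Set U(28, z) = 86 and solve.
3·28 + z = 86 ⇒ z = 2 ⇒ z = 2.
Check: U(28, 2) = 86.

z = 2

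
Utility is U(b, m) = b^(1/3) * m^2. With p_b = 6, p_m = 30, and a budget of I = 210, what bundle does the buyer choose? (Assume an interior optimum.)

MU_b = 1/3·b^(-2/3)·m^2 and MU_m = 2·b^(1/3)·m.
MRS = MU_b/MU_m = (1/6)·m/b.
Tangency: set MRS = p_b/p_m = 6/30 = 0.2.
So (1/6)·m/b = 0.2, i.e. m = 1.2·b.
Substitute into the budget 6·b + 30·m = 210: 42·b = 210, so b* = 5.
Then m* = 1.2·5 = 6.

b* = 5, m* = 6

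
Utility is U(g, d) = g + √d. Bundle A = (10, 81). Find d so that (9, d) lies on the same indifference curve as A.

d = 100

U(10, 81) = 19.
Set U(9, d) = 19 and solve.
With g = 9: √d = 19 − 9 = 10, so √d = 10 and d = 100.
Check: U(9, 100) = 19.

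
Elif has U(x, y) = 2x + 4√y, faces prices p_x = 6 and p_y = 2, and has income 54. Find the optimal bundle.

MU_x = 2, MU_y = 4/(2√y).
MRS = 2 ÷ (4/(2√y)).
Tangency: set MRS = p_x/p_y = 6/2 = 3.
MRS depends only on y: √y = 3 ⇒ √y = 3 ⇒ y* = 9.
From the budget, 6·x = 54 − 2·9 = 36, so x* = 6.

x* = 6, y* = 9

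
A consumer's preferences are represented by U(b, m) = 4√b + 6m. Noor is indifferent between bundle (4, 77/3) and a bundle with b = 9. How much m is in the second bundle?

U(4, 77/3) = 162.
Set U(9, m) = 162 and solve.
With b = 9: √9 = 3, so 6m = 162 − 4·3 = 150 and m = 25.
Check: U(9, 25) = 162.

m = 25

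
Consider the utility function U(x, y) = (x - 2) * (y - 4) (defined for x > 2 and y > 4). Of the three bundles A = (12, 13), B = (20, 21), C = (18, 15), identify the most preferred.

Evaluate utility at each bundle:
U(A) = 90.
U(B) = 306.
U(C) = 176.
Highest utility is B, so B ≻ C ≻ A.

Bundle B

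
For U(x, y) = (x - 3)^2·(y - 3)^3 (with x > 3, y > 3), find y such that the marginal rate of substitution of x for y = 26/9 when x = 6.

MU_x = 2·(x−3)·(y−3)^3, MU_y = 3·(x−3)^2·(y−3)^2.
MRS = (2/3)·(y−3)/(x−3).
Substitute x = 6: MRS = (y − 3)/4.5. Setting this equal to 26/9 gives y − 3 = (26/9)·4.5 = 13, so y = 16.

y = 16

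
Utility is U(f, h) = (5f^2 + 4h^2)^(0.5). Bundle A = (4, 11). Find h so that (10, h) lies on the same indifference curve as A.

U depends on (f, h) only through S = 5f^2 + 4h^2, so equal utility means equal S. At (4, 11): S = 564.
With f = 10: 5·10^2 = 500, so 4h^2 = 564 − 500 = 64, i.e. h^2 = 16.
Hence h = √16 = 4.
Check: U(10, 4) = 23.7487.

h = 4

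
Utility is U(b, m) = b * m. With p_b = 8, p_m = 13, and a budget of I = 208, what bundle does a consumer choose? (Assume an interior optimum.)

b* = 13, m* = 8

MU_b = m and MU_m = b.
MRS = MU_b/MU_m = m/b.
Tangency: set MRS = p_b/p_m = 8/13.
So m/b = 8/13, i.e. m = (8/13)·b.
Substitute into the budget 8·b + 13·m = 208: 16·b = 208, so b* = 13.
Then m* = (8/13)·13 = 8.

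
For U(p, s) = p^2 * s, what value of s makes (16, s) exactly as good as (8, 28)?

U(8, 28) = 1792.
Set U(16, s) = 1792 and solve.
With p = 16: 16^2 = 256, so s = 1792/256 = 7.
Check: U(16, 7) = 1792.

s = 7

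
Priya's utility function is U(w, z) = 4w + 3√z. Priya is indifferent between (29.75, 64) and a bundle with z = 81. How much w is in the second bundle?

U(29.75, 64) = 143.
Set U(w, 81) = 143 and solve.
With z = 81: √81 = 9, so 4w = 143 − 3·9 = 116 and w = 29.
Check: U(29, 81) = 143.

w = 29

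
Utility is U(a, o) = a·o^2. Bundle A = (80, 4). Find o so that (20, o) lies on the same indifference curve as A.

o = 8

U(80, 4) = 1280.
Set U(20, o) = 1280 and solve.
With a = 20: o^2 = 1280/20 = 64; taking the square root, o = 8.
Check: U(20, 8) = 1280.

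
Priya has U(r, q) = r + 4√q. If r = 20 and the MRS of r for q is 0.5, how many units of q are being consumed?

q = 1

MU_r = 1, MU_q = 4/(2√q).
MRS = 1 ÷ (4/(2√q)).
MRS depends only on q: 0.5·√q = 0.5 ⇒ √q = 0.5/0.5 = 1 ⇒ q = 1.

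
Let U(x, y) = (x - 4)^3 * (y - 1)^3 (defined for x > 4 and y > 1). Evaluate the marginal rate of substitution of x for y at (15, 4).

MU_x = 3·(x−4)^2·(y−1)^3, MU_y = 3·(x−4)^3·(y−1)^2.
MRS = (y−1)/(x−4).
At (15, 4): MRS = 3/11.
So at (15, 4) the consumer would give up 3/11 units of y for one more unit of x.

MRS = 3/11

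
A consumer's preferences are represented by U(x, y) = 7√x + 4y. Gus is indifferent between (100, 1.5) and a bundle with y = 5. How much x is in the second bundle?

U(100, 1.5) = 76.
Set U(x, 5) = 76 and solve.
With y = 5: 7√x = 76 − 4·5 = 56, so √x = 8 and x = 64.
Check: U(64, 5) = 76.

x = 64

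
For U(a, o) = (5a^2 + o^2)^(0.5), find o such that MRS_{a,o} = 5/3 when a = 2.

For CES with ρ = 2, MRS = (5/1)·(o/a)^(-1).
Setting (5/1)·(o/2)^(-1) = 5/3 gives (o/2)^(-1) = 1/3, so o/2 = 3 and o = 6.

o = 6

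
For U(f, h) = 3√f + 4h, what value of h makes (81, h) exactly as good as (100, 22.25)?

h = 23

U(100, 22.25) = 119.
Set U(81, h) = 119 and solve.
With f = 81: √81 = 9, so 4h = 119 − 3·9 = 92 and h = 23.
Check: U(81, 23) = 119.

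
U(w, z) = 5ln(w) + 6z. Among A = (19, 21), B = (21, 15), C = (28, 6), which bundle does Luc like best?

Bundle A

Evaluate utility at each bundle:
U(A) = 140.722.
U(B) = 105.223.
U(C) = 52.661.
Highest utility is A, so A ≻ B ≻ C.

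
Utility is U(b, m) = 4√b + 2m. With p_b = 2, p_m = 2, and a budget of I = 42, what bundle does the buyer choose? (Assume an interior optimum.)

MU_b = 4/(2√b), MU_m = 2.
MRS = 4/(2√b) ÷ 2.
Tangency: set MRS = p_b/p_m = 2/2 = 1.
MRS depends only on b: 1/√b = 1 ⇒ √b = 1/1 = 1 ⇒ b* = 1.
From the budget, 2·m = 42 − 2·1 = 40, so m* = 20.

b* = 1, m* = 20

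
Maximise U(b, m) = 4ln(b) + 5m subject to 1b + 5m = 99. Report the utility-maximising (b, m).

b* = 4, m* = 19

MU_b = 4/b, MU_m = 5.
MRS = 4/b ÷ 5.
Tangency: set MRS = p_b/p_m = 1/5 = 0.2.
MRS depends only on b: 0.8/b = 0.2 ⇒ b* = 0.8/0.2 = 4.
From the budget, 5·m = 99 − 1·4 = 95, so m* = 19.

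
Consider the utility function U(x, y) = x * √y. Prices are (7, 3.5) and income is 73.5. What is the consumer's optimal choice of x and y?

x* = 7, y* = 7

MU_x = √y and MU_y = 0.5·x·y^(-0.5).
MRS = MU_x/MU_y = (2)·y/x.
Tangency: set MRS = p_x/p_y = 7/3.5 = 2.
So (2)·y/x = 2, i.e. y = x.
Substitute into the budget 7·x + 3.5·y = 73.5: 10.5·x = 73.5, so x* = 7.
Then y* = 7.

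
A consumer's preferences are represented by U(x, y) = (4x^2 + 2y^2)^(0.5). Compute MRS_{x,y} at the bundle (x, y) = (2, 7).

MRS = 4/7

For CES with ρ = 2, MRS = (4/2)·(y/x)^(-1).
At (2, 7): MRS = 4/7.
The indifference curve has slope −4/7 at this bundle.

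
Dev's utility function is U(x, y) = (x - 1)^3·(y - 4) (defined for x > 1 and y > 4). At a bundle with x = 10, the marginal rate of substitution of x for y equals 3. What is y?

MU_x = 3·(x−1)^2·(y−4), MU_y = (x−1)^3.
MRS = (3/1)·(y−4)/(x−1).
Substitute x = 10: MRS = (y − 4)/3. Setting this equal to 3 gives y − 4 = 3·3 = 9, so y = 13.

y = 13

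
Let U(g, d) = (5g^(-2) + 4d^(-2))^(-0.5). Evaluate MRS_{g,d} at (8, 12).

MRS = 135/32

For CES with ρ = -2, MRS = (5/4)·(d/g)^3.
At (8, 12): MRS = 135/32.
The indifference curve has slope −135/32 at this bundle.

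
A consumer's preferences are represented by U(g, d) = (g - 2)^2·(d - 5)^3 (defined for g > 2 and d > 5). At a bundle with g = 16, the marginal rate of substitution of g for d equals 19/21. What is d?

d = 24

MU_g = 2·(g−2)·(d−5)^3, MU_d = 3·(g−2)^2·(d−5)^2.
MRS = (2/3)·(d−5)/(g−2).
Substitute g = 16: MRS = (d − 5)/21. Setting this equal to 19/21 gives d − 5 = (19/21)·21 = 19, so d = 24.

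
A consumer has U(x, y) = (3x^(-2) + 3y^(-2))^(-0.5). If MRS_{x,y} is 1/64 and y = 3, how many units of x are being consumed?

For CES with ρ = -2, MRS = (y/x)^3.
Setting (3/x)^3 = 1/64 gives 3/x = 0.25 and x = 12.

x = 12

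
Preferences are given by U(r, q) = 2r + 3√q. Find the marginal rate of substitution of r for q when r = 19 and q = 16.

MU_r = 2, MU_q = 3/(2√q).
MRS = 2 ÷ (3/(2√q)).
At (19, 16): MRS = 16/3.
That is, one extra unit of r is worth 16/3 units of q at the margin.

MRS = 16/3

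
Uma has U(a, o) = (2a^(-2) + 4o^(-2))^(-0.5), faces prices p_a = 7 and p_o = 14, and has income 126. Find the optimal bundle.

a* = 6, o* = 6

For CES with ρ = -2, MRS = (2/4)·(o/a)^3.
Tangency: set MRS = p_a/p_o = 7/14 = 0.5.
So (o/a)^3 = 1; taking the cube root, o/a = 1, i.e. o = a.
Substitute into the budget 7·a + 14·o = 126: 21·a = 126, so a* = 6 and o* = 6.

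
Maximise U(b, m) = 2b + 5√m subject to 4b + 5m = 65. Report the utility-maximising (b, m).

MU_b = 2, MU_m = 5/(2√m).
MRS = 2 ÷ (5/(2√m)).
Tangency: set MRS = p_b/p_m = 4/5 = 0.8.
MRS depends only on m: 0.8·√m = 0.8 ⇒ √m = 0.8/0.8 = 1 ⇒ m* = 1.
From the budget, 4·b = 65 − 5·1 = 60, so b* = 15.

b* = 15, m* = 1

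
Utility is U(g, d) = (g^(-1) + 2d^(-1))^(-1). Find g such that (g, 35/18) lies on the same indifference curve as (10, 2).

g = 14

U depends on (g, d) only through S = g^(-1) + 2d^(-1), so equal utility means equal S. At (10, 2): S = 1.1.
With d = 35/18: 2·(35/18)^(-1) = 36/35, so g^(-1) = 1.1 − 36/35 = 1/14.
Hence g = 1/(1/14) = 14.
Check: U(14, 35/18) = 0.9091.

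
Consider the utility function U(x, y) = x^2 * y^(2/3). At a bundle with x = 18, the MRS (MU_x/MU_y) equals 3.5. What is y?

y = 21

MU_x = 2·x·y^(2/3) and MU_y = 2/3·x^2·y^(-1/3).
MRS = MU_x/MU_y = (3)·y/x.
Substitute x = 18: MRS = y/6. Setting y/6 = 3.5 gives y = 3.5·6 = 21.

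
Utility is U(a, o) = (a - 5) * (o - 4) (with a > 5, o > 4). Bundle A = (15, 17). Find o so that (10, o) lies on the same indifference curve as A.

U(15, 17) = 130.
Set U(10, o) = 130 and solve.
With a = 10: (10 − 5) = 5, so (o − 4) = 130/5 = 26.
So o = 4 + 26 = 30.
Check: U(10, 30) = 130.

o = 30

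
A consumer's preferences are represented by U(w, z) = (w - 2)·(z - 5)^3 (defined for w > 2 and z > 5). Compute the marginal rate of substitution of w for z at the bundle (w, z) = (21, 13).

MU_w = (z−5)^3, MU_z = 3·(w−2)·(z−5)^2.
MRS = (1/3)·(z−5)/(w−2).
At (21, 13): MRS = 8/57.
That is, one extra unit of w is worth 8/57 units of z at the margin.

MRS = 8/57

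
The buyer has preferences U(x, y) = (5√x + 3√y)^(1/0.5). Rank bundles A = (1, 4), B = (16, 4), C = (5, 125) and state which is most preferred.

Evaluate utility at each bundle:
U(A) = 121.000.
U(B) = 676.000.
U(C) = 2000.000.
Highest utility is C, so C ≻ B ≻ A.

Bundle C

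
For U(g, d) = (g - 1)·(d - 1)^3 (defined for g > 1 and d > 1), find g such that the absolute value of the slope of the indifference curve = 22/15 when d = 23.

g = 6

MU_g = (d−1)^3, MU_d = 3·(g−1)·(d−1)^2.
MRS = (1/3)·(d−1)/(g−1).
Substitute d = 23: MRS = (22/3)/(g − 1). Setting this equal to 22/15 gives g − 1 = (22/3)/(22/15) = 5, so g = 6.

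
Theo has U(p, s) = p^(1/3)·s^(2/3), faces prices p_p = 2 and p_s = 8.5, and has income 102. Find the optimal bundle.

MU_p = 1/3·p^(-2/3)·s^(2/3) and MU_s = 2/3·p^(1/3)·s^(-1/3).
MRS = MU_p/MU_s = (0.5)·s/p.
Tangency: set MRS = p_p/p_s = 2/8.5 = 4/17.
So (0.5)·s/p = 4/17, i.e. s = (8/17)·p.
Substitute into the budget 2·p + 8.5·s = 102: 6·p = 102, so p* = 17.
Then s* = (8/17)·17 = 8.

p* = 17, s* = 8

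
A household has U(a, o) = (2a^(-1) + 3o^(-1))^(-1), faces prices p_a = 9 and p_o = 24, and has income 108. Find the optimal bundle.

For CES with ρ = -1, MRS = (2/3)·(o/a)^2.
Tangency: set MRS = p_a/p_o = 9/24 = 0.375.
So (o/a)^2 = 9/16; taking the square root, o/a = 0.75, i.e. o = 0.75·a.
Substitute into the budget 9·a + 24·o = 108: 27·a = 108, so a* = 4 and o* = 0.75·4 = 3.

a* = 4, o* = 3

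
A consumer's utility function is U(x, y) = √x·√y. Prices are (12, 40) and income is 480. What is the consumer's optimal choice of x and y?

MU_x = 0.5·x^(-0.5)·√y and MU_y = 0.5·√x·y^(-0.5).
MRS = MU_x/MU_y = y/x.
Tangency: set MRS = p_x/p_y = 12/40 = 0.3.
So y/x = 0.3, i.e. y = 0.3·x.
Substitute into the budget 12·x + 40·y = 480: 24·x = 480, so x* = 20.
Then y* = 0.3·20 = 6.

x* = 20, y* = 6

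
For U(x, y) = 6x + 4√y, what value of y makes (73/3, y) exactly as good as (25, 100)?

U(25, 100) = 190.
Set U(73/3, y) = 190 and solve.
With x = 73/3: 4√y = 190 − 6·73/3 = 44, so √y = 11 and y = 121.
Check: U(73/3, 121) = 190.

y = 121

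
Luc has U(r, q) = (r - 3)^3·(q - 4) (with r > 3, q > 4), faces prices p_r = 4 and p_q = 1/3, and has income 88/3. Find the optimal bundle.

MU_r = 3·(r−3)^2·(q−4), MU_q = (r−3)^3.
MRS = (3/1)·(q−4)/(r−3).
Tangency: set MRS = p_r/p_q = 4/(1/3) = 12.
So (3/1)·(q − 4)/(r − 3) = 12, i.e. (q − 4) = 4·(r − 3).
Rewrite the budget in excess-of-subsistence terms: 4·(r − 3) + (1/3)·(q − 4) = 88/3 − 4·3 − (1/3)·4 = 16.
Substituting, (16/3)·(r − 3) = 16, so r − 3 = 3 and r* = 6.
Then q − 4 = 4·3 = 12, so q* = 16.

r* = 6, q* = 16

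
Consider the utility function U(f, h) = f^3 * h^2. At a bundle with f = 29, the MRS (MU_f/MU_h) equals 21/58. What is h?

h = 7

MU_f = 3·f^2·h^2 and MU_h = 2·f^3·h.
MRS = MU_f/MU_h = (3/2)·h/f.
Substitute f = 29: MRS = h/(58/3). Setting h/(58/3) = 21/58 gives h = (21/58)·(58/3) = 7.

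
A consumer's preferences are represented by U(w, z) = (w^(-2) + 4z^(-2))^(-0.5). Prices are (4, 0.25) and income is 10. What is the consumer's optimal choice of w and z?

For CES with ρ = -2, MRS = (1/4)·(z/w)^3.
Tangency: set MRS = p_w/p_z = 4/0.25 = 16.
So (z/w)^3 = 64; taking the cube root, z/w = 4, i.e. z = 4·w.
Substitute into the budget 4·w + 0.25·z = 10: 5·w = 10, so w* = 2 and z* = 4·2 = 8.

w* = 2, z* = 8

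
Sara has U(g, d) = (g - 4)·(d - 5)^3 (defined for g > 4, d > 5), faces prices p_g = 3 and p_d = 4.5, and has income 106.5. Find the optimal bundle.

g* = 10, d* = 17

MU_g = (d−5)^3, MU_d = 3·(g−4)·(d−5)^2.
MRS = (1/3)·(d−5)/(g−4).
Tangency: set MRS = p_g/p_d = 3/4.5 = 2/3.
So (1/3)·(d − 5)/(g − 4) = 2/3, i.e. (d − 5) = 2·(g − 4).
Rewrite the budget in excess-of-subsistence terms: 3·(g − 4) + 4.5·(d − 5) = 106.5 − 3·4 − 4.5·5 = 72.
Substituting, 12·(g − 4) = 72, so g − 4 = 6 and g* = 10.
Then d − 5 = 2·6 = 12, so d* = 17.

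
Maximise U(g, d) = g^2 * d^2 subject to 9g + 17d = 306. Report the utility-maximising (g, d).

g* = 17, d* = 9

MU_g = 2·g·d^2 and MU_d = 2·g^2·d.
MRS = MU_g/MU_d = d/g.
Tangency: set MRS = p_g/p_d = 9/17.
So d/g = 9/17, i.e. d = (9/17)·g.
Substitute into the budget 9·g + 17·d = 306: 18·g = 306, so g* = 17.
Then d* = (9/17)·17 = 9.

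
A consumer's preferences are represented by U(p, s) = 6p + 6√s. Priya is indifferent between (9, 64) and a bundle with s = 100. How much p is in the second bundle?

U(9, 64) = 102.
Set U(p, 100) = 102 and solve.
With s = 100: √100 = 10, so 6p = 102 − 6·10 = 42 and p = 7.
Check: U(7, 100) = 102.

p = 7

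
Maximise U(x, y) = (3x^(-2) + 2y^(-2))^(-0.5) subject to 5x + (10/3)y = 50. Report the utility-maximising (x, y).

For CES with ρ = -2, MRS = (3/2)·(y/x)^3.
Tangency: set MRS = p_x/p_y = 5/(10/3) = 1.5.
So (y/x)^3 = 1; taking the cube root, y/x = 1, i.e. y = x.
Substitute into the budget 5·x + (10/3)·y = 50: (25/3)·x = 50, so x* = 6 and y* = 6.

x* = 6, y* = 6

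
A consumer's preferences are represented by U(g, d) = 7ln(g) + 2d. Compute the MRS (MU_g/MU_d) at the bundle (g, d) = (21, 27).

MRS = 1/6

MU_g = 7/g, MU_d = 2.
MRS = 7/g ÷ 2.
At (21, 27): MRS = 1/6.
So at (21, 27) the consumer would give up 1/6 units of d for one more unit of g.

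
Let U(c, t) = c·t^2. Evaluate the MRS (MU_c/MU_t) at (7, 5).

MU_c = t^2 and MU_t = 2·c·t.
MRS = MU_c/MU_t = (1/2)·t/c.
At (7, 5): MRS = 5/14.
The indifference curve has slope −5/14 at this bundle.

MRS = 5/14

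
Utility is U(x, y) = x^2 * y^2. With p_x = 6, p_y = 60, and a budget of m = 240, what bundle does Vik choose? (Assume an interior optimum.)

MU_x = 2·x·y^2 and MU_y = 2·x^2·y.
MRS = MU_x/MU_y = y/x.
Tangency: set MRS = p_x/p_y = 6/60 = 0.1.
So y/x = 0.1, i.e. y = 0.1·x.
Substitute into the budget 6·x + 60·y = 240: 12·x = 240, so x* = 20.
Then y* = 0.1·20 = 2.

x* = 20, y* = 2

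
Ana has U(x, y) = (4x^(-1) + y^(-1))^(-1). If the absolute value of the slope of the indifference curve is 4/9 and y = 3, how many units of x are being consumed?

x = 9

For CES with ρ = -1, MRS = (4/1)·(y/x)^2.
Setting (4/1)·(3/x)^2 = 4/9 gives (3/x)^2 = 1/9, so 3/x = 1/3 and x = 9.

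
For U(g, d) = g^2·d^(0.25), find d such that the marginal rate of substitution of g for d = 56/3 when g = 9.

d = 21

MU_g = 2·g·d^(0.25) and MU_d = 0.25·g^2·d^(-0.75).
MRS = MU_g/MU_d = (8)·d/g.
Substitute g = 9: MRS = d/1.125. Setting d/1.125 = 56/3 gives d = (56/3)·1.125 = 21.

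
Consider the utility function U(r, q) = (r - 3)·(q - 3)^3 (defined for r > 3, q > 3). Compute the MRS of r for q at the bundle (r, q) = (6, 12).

MU_r = (q−3)^3, MU_q = 3·(r−3)·(q−3)^2.
MRS = (1/3)·(q−3)/(r−3).
At (6, 12): MRS = 1.
So at (6, 12) the consumer would give up 1 units of q for one more unit of r.

MRS = 1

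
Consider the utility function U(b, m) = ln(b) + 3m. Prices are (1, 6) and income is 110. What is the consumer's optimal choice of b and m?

MU_b = 1/b, MU_m = 3.
MRS = 1/b ÷ 3.
Tangency: set MRS = p_b/p_m = 1/6.
MRS depends only on b: (1/3)/b = 1/6 ⇒ b* = (1/3)/(1/6) = 2.
From the budget, 6·m = 110 − 1·2 = 108, so m* = 18.

b* = 2, m* = 18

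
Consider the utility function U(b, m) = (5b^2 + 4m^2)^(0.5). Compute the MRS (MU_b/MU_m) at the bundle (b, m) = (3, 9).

MRS = 5/12

For CES with ρ = 2, MRS = (5/4)·(m/b)^(-1).
At (3, 9): MRS = 5/12.
That is, one extra unit of b is worth 5/12 units of m at the margin.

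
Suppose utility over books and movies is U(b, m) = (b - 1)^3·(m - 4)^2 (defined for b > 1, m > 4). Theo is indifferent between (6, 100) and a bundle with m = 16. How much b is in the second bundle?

b = 21

U(6, 100) = 1152000.
Set U(b, 16) = 1152000 and solve.
With m = 16: (16 − 4)^2 = 144, so (b − 1)^3 = 1152000/144 = 8000.
Taking the cube root (with b > 1): b − 1 = 20, so b = 21.
Check: U(21, 16) = 1152000.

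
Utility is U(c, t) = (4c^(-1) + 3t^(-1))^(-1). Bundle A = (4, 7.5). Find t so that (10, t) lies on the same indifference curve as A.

t = 3

U depends on (c, t) only through S = 4c^(-1) + 3t^(-1), so equal utility means equal S. At (4, 7.5): S = 1.4.
With c = 10: 4·10^(-1) = 0.4, so 3t^(-1) = 1.4 − 0.4 = 1, i.e. t^(-1) = 1/3.
Hence t = 1/(1/3) = 3.
Check: U(10, 3) = 0.7143.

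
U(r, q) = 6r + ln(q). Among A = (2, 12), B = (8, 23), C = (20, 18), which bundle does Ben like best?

Bundle C

Evaluate utility at each bundle:
U(A) = 14.485.
U(B) = 51.135.
U(C) = 122.890.
Highest utility is C, so C ≻ B ≻ A.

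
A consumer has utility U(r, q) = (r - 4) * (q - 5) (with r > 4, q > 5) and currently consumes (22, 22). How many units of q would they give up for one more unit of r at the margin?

MRS = 17/18

MU_r = (q−5), MU_q = (r−4).
MRS = (q−5)/(r−4).
At (22, 22): MRS = 17/18.
That is, one extra unit of r is worth 17/18 units of q at the margin.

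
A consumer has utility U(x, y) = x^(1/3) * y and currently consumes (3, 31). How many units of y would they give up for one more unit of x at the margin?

MRS = 31/9

MU_x = 1/3·x^(-2/3)·y and MU_y = x^(1/3).
MRS = MU_x/MU_y = (1/3)·y/x.
At (3, 31): MRS = 31/9.
That is, one extra unit of x is worth 31/9 units of y at the margin.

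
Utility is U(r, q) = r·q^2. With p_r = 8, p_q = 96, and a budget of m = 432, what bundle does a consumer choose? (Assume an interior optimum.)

MU_r = q^2 and MU_q = 2·r·q.
MRS = MU_r/MU_q = (1/2)·q/r.
Tangency: set MRS = p_r/p_q = 8/96 = 1/12.
So (1/2)·q/r = 1/12, i.e. q = (1/6)·r.
Substitute into the budget 8·r + 96·q = 432: 24·r = 432, so r* = 18.
Then q* = (1/6)·18 = 3.

r* = 18, q* = 3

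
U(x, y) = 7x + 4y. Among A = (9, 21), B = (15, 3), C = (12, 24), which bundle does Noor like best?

Bundle C

Evaluate utility at each bundle:
U(A) = 147.
U(B) = 117.
U(C) = 180.
Highest utility is C, so C ≻ A ≻ B.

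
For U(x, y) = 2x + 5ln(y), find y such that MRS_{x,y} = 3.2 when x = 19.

MU_x = 2, MU_y = 5/y.
MRS = 2 ÷ (5/y).
MRS depends only on y: 0.4·y = 3.2 ⇒ y = 3.2/0.4 = 8.

y = 8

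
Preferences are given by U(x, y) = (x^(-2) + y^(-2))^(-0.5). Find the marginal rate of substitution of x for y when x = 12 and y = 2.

For CES with ρ = -2, MRS = (y/x)^3.
At (12, 2): MRS = 1/216.
The indifference curve has slope −1/216 at this bundle.

MRS = 1/216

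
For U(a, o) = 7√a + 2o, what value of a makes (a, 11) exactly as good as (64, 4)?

a = 36

U(64, 4) = 64.
Set U(a, 11) = 64 and solve.
With o = 11: 7√a = 64 − 2·11 = 42, so √a = 6 and a = 36.
Check: U(36, 11) = 64.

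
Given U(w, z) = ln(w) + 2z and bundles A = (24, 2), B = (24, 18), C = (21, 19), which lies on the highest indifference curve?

Bundle C

Evaluate utility at each bundle:
U(A) = 7.178.
U(B) = 39.178.
U(C) = 41.045.
Highest utility is C, so C ≻ B ≻ A.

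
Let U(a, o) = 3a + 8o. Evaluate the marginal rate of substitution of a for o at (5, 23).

MRS = 0.375

MU_a = 3, MU_o = 8, so MRS = 3/8 = 0.375 at every bundle.
At (5, 23): MRS = 0.375.
The indifference curve has slope −0.375 at this bundle.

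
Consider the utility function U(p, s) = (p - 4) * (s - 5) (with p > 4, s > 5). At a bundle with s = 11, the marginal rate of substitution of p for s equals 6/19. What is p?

p = 23

MU_p = (s−5), MU_s = (p−4).
MRS = (s−5)/(p−4).
Substitute s = 11: MRS = 6/(p − 4). Setting this equal to 6/19 gives p − 4 = 6/(6/19) = 19, so p = 23.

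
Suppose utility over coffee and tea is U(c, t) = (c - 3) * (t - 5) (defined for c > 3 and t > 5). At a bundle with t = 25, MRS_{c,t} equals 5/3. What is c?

c = 15

MU_c = (t−5), MU_t = (c−3).
MRS = (t−5)/(c−3).
Substitute t = 25: MRS = 20/(c − 3). Setting this equal to 5/3 gives c − 3 = 20/(5/3) = 12, so c = 15.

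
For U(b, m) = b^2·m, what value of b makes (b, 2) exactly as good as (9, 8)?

U(9, 8) = 648.
Set U(b, 2) = 648 and solve.
With m = 2: b^2 = 648/2 = 324; taking the square root, b = 18.
Check: U(18, 2) = 648.

b = 18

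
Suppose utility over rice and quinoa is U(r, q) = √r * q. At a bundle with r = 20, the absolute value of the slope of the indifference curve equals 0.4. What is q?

MU_r = 0.5·r^(-0.5)·q and MU_q = √r.
MRS = MU_r/MU_q = (0.5)·q/r.
Substitute r = 20: MRS = q/40. Setting q/40 = 0.4 gives q = 0.4·40 = 16.

q = 16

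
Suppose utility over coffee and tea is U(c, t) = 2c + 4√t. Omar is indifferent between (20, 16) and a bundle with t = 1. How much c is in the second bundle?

U(20, 16) = 56.
Set U(c, 1) = 56 and solve.
With t = 1: √1 = 1, so 2c = 56 − 4·1 = 52 and c = 26.
Check: U(26, 1) = 56.

c = 26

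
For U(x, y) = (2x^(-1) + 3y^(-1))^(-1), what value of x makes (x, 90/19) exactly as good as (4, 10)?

x = 12

U depends on (x, y) only through S = 2x^(-1) + 3y^(-1), so equal utility means equal S. At (4, 10): S = 0.8.
With y = 90/19: 3·(90/19)^(-1) = 19/30, so 2x^(-1) = 0.8 − 19/30 = 1/6, i.e. x^(-1) = 1/12.
Hence x = 1/(1/12) = 12.
Check: U(12, 90/19) = 1.25.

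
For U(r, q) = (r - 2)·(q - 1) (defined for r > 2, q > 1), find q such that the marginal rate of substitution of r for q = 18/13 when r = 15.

MU_r = (q−1), MU_q = (r−2).
MRS = (q−1)/(r−2).
Substitute r = 15: MRS = (q − 1)/13. Setting this equal to 18/13 gives q − 1 = (18/13)·13 = 18, so q = 19.

q = 19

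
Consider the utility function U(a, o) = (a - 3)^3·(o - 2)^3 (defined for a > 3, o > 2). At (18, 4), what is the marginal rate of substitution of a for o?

MU_a = 3·(a−3)^2·(o−2)^3, MU_o = 3·(a−3)^3·(o−2)^2.
MRS = (o−2)/(a−3).
At (18, 4): MRS = 2/15.
So at (18, 4) the consumer would give up 2/15 units of o for one more unit of a.

MRS = 2/15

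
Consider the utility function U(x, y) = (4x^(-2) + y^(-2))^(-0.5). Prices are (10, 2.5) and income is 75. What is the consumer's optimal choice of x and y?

x* = 6, y* = 6

For CES with ρ = -2, MRS = (4/1)·(y/x)^3.
Tangency: set MRS = p_x/p_y = 10/2.5 = 4.
So (y/x)^3 = 1; taking the cube root, y/x = 1, i.e. y = x.
Substitute into the budget 10·x + 2.5·y = 75: 12.5·x = 75, so x* = 6 and y* = 6.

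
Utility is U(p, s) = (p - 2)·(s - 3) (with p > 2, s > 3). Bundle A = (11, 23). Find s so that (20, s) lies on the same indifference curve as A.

U(11, 23) = 180.
Set U(20, s) = 180 and solve.
With p = 20: (20 − 2) = 18, so (s − 3) = 180/18 = 10.
So s = 3 + 10 = 13.
Check: U(20, 13) = 180.

s = 13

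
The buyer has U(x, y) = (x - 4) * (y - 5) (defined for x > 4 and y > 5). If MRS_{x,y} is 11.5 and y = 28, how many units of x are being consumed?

x = 6

MU_x = (y−5), MU_y = (x−4).
MRS = (y−5)/(x−4).
Substitute y = 28: MRS = 23/(x − 4). Setting this equal to 11.5 gives x − 4 = 23/11.5 = 2, so x = 6.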